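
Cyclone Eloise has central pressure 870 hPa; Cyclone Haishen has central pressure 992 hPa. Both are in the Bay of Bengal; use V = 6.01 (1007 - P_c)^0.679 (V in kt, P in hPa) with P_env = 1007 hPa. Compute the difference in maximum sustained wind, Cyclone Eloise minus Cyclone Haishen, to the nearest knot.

Cyclone Eloise: ΔP = 137; V ≈ 6.01 × 137^0.679 ≈ 169.71 kt.
Cyclone Haishen: ΔP = 15; V ≈ 6.01 × 15^0.679 ≈ 37.80 kt.
Difference ≈ 169.71 − 37.80 = 131.91 → 132 kt.

132 kt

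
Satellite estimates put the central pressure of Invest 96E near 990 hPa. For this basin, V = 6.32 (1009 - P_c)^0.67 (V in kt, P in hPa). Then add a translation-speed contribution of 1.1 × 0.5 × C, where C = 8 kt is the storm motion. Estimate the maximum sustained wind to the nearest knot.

ΔP = 1009 − 990 = 19 hPa.
19^0.67 ≈ 7.191.
V ≈ 6.32 × 7.191 ≈ 45.4 kt.
Translation term: 1.1 × 0.5 × 8 = 4.4 kt.
Corrected V ≈ 49.8 kt → 50 kt.

50 kt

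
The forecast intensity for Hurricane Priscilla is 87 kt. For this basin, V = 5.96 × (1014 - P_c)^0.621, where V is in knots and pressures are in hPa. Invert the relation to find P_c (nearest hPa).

ΔP = (V / 5.96)^(1/0.621) = (87/5.96)^1.610.
87/5.96 = 14.597; 14.597^1.610 ≈ 74.96 hPa.
P_c = 1014 − 74.96 = 939.04 ≈ 939 hPa.

939 hPa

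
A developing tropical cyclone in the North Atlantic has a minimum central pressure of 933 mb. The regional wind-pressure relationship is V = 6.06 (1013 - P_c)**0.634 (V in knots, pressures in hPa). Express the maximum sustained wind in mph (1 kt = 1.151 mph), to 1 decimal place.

ΔP = 1013 − 933 = 80 mb.
V ≈ 6.06 × 80^0.634 = 6.06 × 16.090 ≈ 97.506 kt.
97.506 × 1.151 ≈ 112.23 mph → 112.2 mph.

112.2 mph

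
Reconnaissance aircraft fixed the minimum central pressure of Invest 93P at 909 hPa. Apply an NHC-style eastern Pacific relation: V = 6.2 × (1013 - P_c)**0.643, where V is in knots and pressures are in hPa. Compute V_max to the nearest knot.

123 kt

ΔP = 1013 − 909 = 104 hPa.
104^0.643 ≈ 19.813.
V ≈ 6.2 × 19.813 ≈ 122.8 kt.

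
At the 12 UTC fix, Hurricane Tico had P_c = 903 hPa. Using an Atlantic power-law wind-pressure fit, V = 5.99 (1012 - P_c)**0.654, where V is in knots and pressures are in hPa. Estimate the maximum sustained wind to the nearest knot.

129 kt

ΔP = 1012 − 903 = 109 hPa.
109^0.654 ≈ 21.502.
V ≈ 5.99 × 21.502 ≈ 128.8 kt.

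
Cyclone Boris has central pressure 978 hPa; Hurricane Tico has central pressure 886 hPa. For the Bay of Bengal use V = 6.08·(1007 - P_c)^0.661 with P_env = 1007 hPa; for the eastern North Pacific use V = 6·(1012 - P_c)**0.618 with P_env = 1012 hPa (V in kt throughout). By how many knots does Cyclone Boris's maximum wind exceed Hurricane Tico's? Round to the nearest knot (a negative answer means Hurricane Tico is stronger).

-63 kt

Cyclone Boris: ΔP = 29; V ≈ 6.08 × 29^0.661 ≈ 56.31 kt.
Hurricane Tico: ΔP = 126; V ≈ 6 × 126^0.618 ≈ 119.17 kt.
Difference ≈ 56.31 − 119.17 = -62.86 → -63 kt.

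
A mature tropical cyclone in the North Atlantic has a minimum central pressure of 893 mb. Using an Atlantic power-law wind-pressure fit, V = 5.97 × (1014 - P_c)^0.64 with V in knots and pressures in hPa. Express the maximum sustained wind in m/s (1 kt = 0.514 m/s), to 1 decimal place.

66.1 m/s

ΔP = 1014 − 893 = 121 mb.
V ≈ 5.97 × 121^0.64 = 5.97 × 21.527 ≈ 128.516 kt.
128.516 × 0.514 ≈ 66.06 m/s → 66.1 m/s.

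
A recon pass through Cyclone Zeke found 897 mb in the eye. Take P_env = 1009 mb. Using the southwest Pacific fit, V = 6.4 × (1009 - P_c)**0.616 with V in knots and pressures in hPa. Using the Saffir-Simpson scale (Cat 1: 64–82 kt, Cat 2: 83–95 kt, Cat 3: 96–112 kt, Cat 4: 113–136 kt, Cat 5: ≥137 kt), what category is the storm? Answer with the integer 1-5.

ΔP = 1009 − 897 = 112 mb.
V ≈ 6.4 × 112^0.616 = 6.4 × 18.29 ≈ 117 kt.
117 kt falls in the Category 4 band.

4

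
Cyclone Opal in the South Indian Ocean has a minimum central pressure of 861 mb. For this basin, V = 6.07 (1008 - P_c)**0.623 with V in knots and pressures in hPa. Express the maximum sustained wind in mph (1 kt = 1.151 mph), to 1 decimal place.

156.5 mph

ΔP = 1008 − 861 = 147 mb.
V ≈ 6.07 × 147^0.623 = 6.07 × 22.400 ≈ 135.965 kt.
135.965 × 1.151 ≈ 156.50 mph → 156.5 mph.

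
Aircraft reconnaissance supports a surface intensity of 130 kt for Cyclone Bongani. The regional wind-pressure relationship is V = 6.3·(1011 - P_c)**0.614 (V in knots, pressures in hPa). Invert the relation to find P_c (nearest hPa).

873 hPa

ΔP = (V / 6.3)^(1/0.614) = (130/6.3)^1.629.
130/6.3 = 20.635; 20.635^1.629 ≈ 138.37 hPa.
P_c = 1011 − 138.37 = 872.63 ≈ 873 hPa.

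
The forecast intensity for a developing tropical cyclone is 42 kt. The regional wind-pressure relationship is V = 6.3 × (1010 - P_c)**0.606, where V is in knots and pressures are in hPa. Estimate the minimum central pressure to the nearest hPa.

ΔP = (V / 6.3)^(1/0.606) = (42/6.3)^1.650.
42/6.3 = 6.667; 6.667^1.650 ≈ 22.89 hPa.
P_c = 1010 − 22.89 = 987.11 ≈ 987 hPa.

987 hPa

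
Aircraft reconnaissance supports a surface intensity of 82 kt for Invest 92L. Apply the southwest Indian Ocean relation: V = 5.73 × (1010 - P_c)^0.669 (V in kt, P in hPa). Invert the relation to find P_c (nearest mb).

ΔP = (V / 5.73)^(1/0.669) = (82/5.73)^1.495.
82/5.73 = 14.311; 14.311^1.495 ≈ 53.39 mb.
P_c = 1010 − 53.39 = 956.61 ≈ 957 mb.

957 mb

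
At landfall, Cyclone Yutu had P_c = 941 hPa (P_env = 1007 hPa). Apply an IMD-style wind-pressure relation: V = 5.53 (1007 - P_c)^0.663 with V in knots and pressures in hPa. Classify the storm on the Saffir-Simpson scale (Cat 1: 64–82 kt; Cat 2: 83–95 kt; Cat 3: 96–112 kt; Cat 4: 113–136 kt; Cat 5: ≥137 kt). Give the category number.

2

ΔP = 1007 − 941 = 66 hPa.
V ≈ 5.53 × 66^0.663 = 5.53 × 16.08 ≈ 89 kt.
89 kt falls in the Category 2 band.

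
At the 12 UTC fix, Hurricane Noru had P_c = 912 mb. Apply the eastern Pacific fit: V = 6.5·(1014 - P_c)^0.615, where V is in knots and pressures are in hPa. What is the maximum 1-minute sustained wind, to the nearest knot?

ΔP = 1014 − 912 = 102 mb.
102^0.615 ≈ 17.191.
V ≈ 6.5 × 17.191 ≈ 111.7 kt.

112 kt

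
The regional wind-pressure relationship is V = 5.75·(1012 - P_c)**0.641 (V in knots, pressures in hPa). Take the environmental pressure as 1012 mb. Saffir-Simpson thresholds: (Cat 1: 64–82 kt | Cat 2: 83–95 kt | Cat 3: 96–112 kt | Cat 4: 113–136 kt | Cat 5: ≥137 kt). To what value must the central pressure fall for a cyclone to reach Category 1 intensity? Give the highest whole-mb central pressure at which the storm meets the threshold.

Category 1 begins at V = 64 kt.
Required ΔP = (64/5.75)^(1/0.641) = 11.130^1.560 ≈ 42.92 mb.
P_c ≤ 1012 − 42.92 = 969.08, so the highest integer P_c is 969 mb.

969 mb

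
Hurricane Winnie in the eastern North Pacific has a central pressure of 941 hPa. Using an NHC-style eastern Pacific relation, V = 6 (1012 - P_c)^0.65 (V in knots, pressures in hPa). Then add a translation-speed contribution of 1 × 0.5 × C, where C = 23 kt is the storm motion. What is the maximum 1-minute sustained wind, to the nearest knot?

ΔP = 1012 − 941 = 71 hPa.
71^0.65 ≈ 15.970.
V ≈ 6 × 15.970 ≈ 95.8 kt.
Translation term: 1 × 0.5 × 23 = 11.5 kt.
Corrected V ≈ 107.3 kt → 107 kt.

107 kt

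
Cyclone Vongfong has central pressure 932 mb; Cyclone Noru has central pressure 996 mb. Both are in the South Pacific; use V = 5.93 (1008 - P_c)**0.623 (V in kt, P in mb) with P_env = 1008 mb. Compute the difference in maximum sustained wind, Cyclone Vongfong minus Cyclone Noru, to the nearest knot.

Cyclone Vongfong: ΔP = 76; V ≈ 5.93 × 76^0.623 ≈ 88.06 kt.
Cyclone Noru: ΔP = 12; V ≈ 5.93 × 12^0.623 ≈ 27.89 kt.
Difference ≈ 88.06 − 27.89 = 60.17 → 60 kt.

60 kt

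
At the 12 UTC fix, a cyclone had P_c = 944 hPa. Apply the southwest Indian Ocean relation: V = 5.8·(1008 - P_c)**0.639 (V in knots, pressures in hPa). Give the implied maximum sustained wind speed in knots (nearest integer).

ΔP = 1008 − 944 = 64 hPa.
64^0.639 ≈ 14.261.
V ≈ 5.8 × 14.261 ≈ 82.7 kt.

83 kt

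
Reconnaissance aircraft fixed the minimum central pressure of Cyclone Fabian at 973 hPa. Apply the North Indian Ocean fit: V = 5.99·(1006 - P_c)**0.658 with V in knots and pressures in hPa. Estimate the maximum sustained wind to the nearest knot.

ΔP = 1006 − 973 = 33 hPa.
33^0.658 ≈ 9.981.
V ≈ 5.99 × 9.981 ≈ 59.8 kt.

60 kt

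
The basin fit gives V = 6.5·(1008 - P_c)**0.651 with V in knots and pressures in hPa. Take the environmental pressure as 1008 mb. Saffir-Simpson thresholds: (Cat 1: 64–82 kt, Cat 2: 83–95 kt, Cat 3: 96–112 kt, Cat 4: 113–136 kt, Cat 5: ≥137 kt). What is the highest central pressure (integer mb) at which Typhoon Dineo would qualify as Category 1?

974 mb

Category 1 begins at V = 64 kt.
Required ΔP = (64/6.5)^(1/0.651) = 9.846^1.536 ≈ 33.55 mb.
P_c ≤ 1008 − 33.55 = 974.45, so the highest integer P_c is 974 mb.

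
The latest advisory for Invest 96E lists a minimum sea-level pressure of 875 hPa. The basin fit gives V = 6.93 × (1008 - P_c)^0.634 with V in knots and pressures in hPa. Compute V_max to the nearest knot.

ΔP = 1008 − 875 = 133 hPa.
133^0.634 ≈ 22.209.
V ≈ 6.93 × 22.209 ≈ 153.9 kt.

154 kt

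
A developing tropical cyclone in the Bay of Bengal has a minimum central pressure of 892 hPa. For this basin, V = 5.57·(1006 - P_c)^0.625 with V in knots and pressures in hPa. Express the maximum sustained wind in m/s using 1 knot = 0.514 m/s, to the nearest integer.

ΔP = 1006 − 892 = 114 hPa.
V ≈ 5.57 × 114^0.625 = 5.57 × 19.300 ≈ 107.503 kt.
107.503 × 0.514 ≈ 55.26 m/s → 55 m/s.

55 m/s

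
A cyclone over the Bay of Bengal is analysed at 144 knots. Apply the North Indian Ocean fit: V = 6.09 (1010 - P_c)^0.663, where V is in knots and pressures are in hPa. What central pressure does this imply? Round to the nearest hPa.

ΔP = (V / 6.09)^(1/0.663) = (144/6.09)^1.508.
144/6.09 = 23.645; 23.645^1.508 ≈ 118.04 hPa.
P_c = 1010 − 118.04 = 891.96 ≈ 892 hPa.

892 hPa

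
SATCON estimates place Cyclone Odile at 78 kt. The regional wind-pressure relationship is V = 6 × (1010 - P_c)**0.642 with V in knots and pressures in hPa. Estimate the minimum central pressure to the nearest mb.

956 mb

ΔP = (V / 6)^(1/0.642) = (78/6)^1.558.
78/6 = 13.000; 13.000^1.558 ≈ 54.34 mb.
P_c = 1010 − 54.34 = 955.66 ≈ 956 mb.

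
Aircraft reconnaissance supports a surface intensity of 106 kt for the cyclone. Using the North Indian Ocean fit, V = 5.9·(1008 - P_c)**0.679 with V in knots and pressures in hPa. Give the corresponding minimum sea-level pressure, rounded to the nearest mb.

938 mb

ΔP = (V / 5.9)^(1/0.679) = (106/5.9)^1.473.
106/5.9 = 17.966; 17.966^1.473 ≈ 70.39 mb.
P_c = 1008 − 70.39 = 937.61 ≈ 938 mb.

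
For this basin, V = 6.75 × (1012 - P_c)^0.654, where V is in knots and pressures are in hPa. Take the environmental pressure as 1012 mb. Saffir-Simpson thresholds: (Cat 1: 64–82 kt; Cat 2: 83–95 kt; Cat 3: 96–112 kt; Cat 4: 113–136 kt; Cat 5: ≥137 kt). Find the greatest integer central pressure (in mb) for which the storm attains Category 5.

Category 5 begins at V = 137 kt.
Required ΔP = (137/6.75)^(1/0.654) = 20.296^1.529 ≈ 99.79 mb.
P_c ≤ 1012 − 99.79 = 912.21, so the highest integer P_c is 912 mb.

912 mb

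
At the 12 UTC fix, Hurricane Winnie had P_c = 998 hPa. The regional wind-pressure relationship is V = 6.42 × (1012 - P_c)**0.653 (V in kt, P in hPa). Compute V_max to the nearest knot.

ΔP = 1012 − 998 = 14 hPa.
14^0.653 ≈ 5.603.
V ≈ 6.42 × 5.603 ≈ 36.0 kt.

36 kt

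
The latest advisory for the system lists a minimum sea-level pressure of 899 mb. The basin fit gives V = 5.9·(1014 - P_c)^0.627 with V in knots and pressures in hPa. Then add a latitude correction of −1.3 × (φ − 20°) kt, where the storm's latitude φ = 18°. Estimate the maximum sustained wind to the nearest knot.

118 kt

ΔP = 1014 − 899 = 115 mb.
115^0.627 ≈ 19.591.
V ≈ 5.9 × 19.591 ≈ 115.6 kt.
Latitude correction: −1.3 × (18 − 20) = 2.6 kt.
Corrected V ≈ 118.2 kt → 118 kt.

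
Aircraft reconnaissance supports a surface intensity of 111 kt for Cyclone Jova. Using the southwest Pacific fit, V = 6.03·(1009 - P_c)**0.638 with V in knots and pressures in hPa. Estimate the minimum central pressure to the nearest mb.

ΔP = (V / 6.03)^(1/0.638) = (111/6.03)^1.567.
111/6.03 = 18.408; 18.408^1.567 ≈ 96.11 mb.
P_c = 1009 − 96.11 = 912.89 ≈ 913 mb.

913 mb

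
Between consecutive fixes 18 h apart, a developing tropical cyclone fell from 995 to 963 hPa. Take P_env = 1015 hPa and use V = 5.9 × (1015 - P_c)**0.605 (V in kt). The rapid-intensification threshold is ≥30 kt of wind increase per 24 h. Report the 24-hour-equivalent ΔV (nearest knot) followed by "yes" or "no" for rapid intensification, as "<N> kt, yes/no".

38 kt, yes

V₁: ΔP = 20, V ≈ 5.9 × 20^0.605 ≈ 36.14 kt.
V₂: ΔP = 52, V ≈ 5.9 × 52^0.605 ≈ 64.42 kt.
ΔV over 18 h = 28.28 kt → 24 h equivalent = 28.28 × 24/18 ≈ 37.71 kt.
38 kt ≥ 30 kt ⇒ rapid intensification.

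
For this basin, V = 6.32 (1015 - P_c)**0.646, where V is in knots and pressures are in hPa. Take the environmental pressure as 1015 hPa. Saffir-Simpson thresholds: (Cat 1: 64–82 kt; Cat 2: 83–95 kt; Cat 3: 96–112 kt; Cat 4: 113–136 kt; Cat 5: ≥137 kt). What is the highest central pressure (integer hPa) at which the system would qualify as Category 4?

Category 4 begins at V = 113 kt.
Required ΔP = (113/6.32)^(1/0.646) = 17.880^1.548 ≈ 86.82 hPa.
P_c ≤ 1015 − 86.82 = 928.18, so the highest integer P_c is 928 hPa.

928 hPa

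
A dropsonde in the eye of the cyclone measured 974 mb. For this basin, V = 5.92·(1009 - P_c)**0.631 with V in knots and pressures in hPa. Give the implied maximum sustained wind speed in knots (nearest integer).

ΔP = 1009 − 974 = 35 mb.
35^0.631 ≈ 9.426.
V ≈ 5.92 × 9.426 ≈ 55.8 kt.

56 kt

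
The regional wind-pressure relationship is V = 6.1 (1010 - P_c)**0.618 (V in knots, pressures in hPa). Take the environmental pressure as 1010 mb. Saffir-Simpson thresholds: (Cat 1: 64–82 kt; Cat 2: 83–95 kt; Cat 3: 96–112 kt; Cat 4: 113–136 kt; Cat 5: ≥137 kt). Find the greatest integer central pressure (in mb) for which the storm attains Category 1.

965 mb

Category 1 begins at V = 64 kt.
Required ΔP = (64/6.1)^(1/0.618) = 10.492^1.618 ≈ 44.86 mb.
P_c ≤ 1010 − 44.86 = 965.14, so the highest integer P_c is 965 mb.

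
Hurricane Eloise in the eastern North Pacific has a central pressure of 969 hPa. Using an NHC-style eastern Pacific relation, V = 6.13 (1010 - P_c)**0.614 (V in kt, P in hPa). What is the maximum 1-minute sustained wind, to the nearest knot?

60 kt

ΔP = 1010 − 969 = 41 hPa.
41^0.614 ≈ 9.778.
V ≈ 6.13 × 9.778 ≈ 59.9 kt.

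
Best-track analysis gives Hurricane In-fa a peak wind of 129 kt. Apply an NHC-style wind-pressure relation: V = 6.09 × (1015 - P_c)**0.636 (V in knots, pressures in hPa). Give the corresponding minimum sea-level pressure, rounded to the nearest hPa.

893 hPa

ΔP = (V / 6.09)^(1/0.636) = (129/6.09)^1.572.
129/6.09 = 21.182; 21.182^1.572 ≈ 121.58 hPa.
P_c = 1015 − 121.58 = 893.42 ≈ 893 hPa.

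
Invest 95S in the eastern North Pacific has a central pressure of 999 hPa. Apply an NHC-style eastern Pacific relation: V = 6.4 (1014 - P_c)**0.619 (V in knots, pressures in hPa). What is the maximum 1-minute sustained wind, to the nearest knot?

ΔP = 1014 − 999 = 15 hPa.
15^0.619 ≈ 5.346.
V ≈ 6.4 × 5.346 ≈ 34.2 kt.

34 kt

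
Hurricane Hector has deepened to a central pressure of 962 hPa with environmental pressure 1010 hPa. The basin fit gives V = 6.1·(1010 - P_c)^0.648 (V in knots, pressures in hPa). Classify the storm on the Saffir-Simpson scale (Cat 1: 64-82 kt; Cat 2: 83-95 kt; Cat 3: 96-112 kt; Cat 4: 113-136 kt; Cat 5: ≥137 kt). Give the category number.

1

ΔP = 1010 − 962 = 48 hPa.
V ≈ 6.1 × 48^0.648 = 6.1 × 12.29 ≈ 75 kt.
75 kt falls in the Category 1 band.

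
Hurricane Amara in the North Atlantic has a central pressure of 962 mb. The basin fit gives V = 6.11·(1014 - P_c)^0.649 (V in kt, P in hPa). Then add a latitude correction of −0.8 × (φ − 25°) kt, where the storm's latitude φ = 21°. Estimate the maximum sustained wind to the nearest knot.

ΔP = 1014 − 962 = 52 mb.
52^0.649 ≈ 12.992.
V ≈ 6.11 × 12.992 ≈ 79.4 kt.
Latitude correction: −0.8 × (21 − 25) = 3.2 kt.
Corrected V ≈ 82.6 kt → 83 kt.

83 kt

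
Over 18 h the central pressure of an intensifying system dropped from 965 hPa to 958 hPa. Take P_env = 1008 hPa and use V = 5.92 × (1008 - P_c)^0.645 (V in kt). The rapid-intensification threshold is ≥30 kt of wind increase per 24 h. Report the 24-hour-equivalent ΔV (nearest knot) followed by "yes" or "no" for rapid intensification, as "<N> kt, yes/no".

9 kt, no

V₁: ΔP = 43, V ≈ 5.92 × 43^0.645 ≈ 66.97 kt.
V₂: ΔP = 50, V ≈ 5.92 × 50^0.645 ≈ 73.82 kt.
ΔV over 18 h = 6.85 kt → 24 h equivalent = 6.85 × 24/18 ≈ 9.13 kt.
9 kt < 30 kt ⇒ not rapid intensification.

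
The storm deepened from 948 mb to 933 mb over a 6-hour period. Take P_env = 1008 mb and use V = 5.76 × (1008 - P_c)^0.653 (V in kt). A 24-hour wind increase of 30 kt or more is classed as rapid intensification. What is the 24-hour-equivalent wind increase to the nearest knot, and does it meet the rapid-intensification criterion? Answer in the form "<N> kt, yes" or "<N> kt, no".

52 kt, yes

V₁: ΔP = 60, V ≈ 5.76 × 60^0.653 ≈ 83.47 kt.
V₂: ΔP = 75, V ≈ 5.76 × 75^0.653 ≈ 96.57 kt.
ΔV over 6 h = 13.10 kt → 24 h equivalent = 13.10 × 24/6 ≈ 52.40 kt.
52 kt ≥ 30 kt ⇒ rapid intensification.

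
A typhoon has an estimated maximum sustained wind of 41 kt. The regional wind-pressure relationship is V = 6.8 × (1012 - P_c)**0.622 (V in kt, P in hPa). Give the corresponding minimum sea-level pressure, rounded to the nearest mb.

ΔP = (V / 6.8)^(1/0.622) = (41/6.8)^1.608.
41/6.8 = 6.029; 6.029^1.608 ≈ 17.97 mb.
P_c = 1012 − 17.97 = 994.03 ≈ 994 mb.

994 mb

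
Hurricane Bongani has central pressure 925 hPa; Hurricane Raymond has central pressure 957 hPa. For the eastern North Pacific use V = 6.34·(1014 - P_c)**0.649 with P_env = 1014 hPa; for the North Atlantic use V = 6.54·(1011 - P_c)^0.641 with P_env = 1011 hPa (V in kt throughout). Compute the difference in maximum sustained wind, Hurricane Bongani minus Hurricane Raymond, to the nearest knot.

Hurricane Bongani: ΔP = 89; V ≈ 6.34 × 89^0.649 ≈ 116.75 kt.
Hurricane Raymond: ΔP = 54; V ≈ 6.54 × 54^0.641 ≈ 84.34 kt.
Difference ≈ 116.75 − 84.34 = 32.41 → 32 kt.

32 kt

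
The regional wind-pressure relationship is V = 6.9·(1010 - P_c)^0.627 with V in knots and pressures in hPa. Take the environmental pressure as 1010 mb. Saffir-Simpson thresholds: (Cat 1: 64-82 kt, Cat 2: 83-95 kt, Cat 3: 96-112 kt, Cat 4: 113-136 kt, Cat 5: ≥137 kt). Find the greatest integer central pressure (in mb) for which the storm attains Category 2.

Category 2 begins at V = 83 kt.
Required ΔP = (83/6.9)^(1/0.627) = 12.029^1.595 ≈ 52.83 mb.
P_c ≤ 1010 − 52.83 = 957.17, so the highest integer P_c is 957 mb.

957 mb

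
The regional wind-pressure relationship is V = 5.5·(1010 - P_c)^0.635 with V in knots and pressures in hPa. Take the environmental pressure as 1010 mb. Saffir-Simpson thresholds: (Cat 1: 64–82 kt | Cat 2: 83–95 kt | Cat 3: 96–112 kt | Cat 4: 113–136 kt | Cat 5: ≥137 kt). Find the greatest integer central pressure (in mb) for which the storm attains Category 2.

Category 2 begins at V = 83 kt.
Required ΔP = (83/5.5)^(1/0.635) = 15.091^1.575 ≈ 71.82 mb.
P_c ≤ 1010 − 71.82 = 938.18, so the highest integer P_c is 938 mb.

938 mb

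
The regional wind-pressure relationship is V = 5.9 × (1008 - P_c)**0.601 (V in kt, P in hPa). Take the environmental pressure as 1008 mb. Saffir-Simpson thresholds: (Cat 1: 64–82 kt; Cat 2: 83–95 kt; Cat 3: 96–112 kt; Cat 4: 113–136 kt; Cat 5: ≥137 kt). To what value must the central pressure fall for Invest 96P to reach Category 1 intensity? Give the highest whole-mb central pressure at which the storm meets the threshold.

955 mb

Category 1 begins at V = 64 kt.
Required ΔP = (64/5.9)^(1/0.601) = 10.847^1.664 ≈ 52.81 mb.
P_c ≤ 1008 − 52.81 = 955.19, so the highest integer P_c is 955 mb.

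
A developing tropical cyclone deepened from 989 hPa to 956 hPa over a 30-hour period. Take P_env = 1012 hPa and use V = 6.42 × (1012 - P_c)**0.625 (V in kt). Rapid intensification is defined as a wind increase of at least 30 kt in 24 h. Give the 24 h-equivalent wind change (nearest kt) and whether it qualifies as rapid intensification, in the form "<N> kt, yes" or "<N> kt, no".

27 kt, no

V₁: ΔP = 23, V ≈ 6.42 × 23^0.625 ≈ 45.56 kt.
V₂: ΔP = 56, V ≈ 6.42 × 56^0.625 ≈ 79.46 kt.
ΔV over 30 h = 33.90 kt → 24 h equivalent = 33.90 × 24/30 ≈ 27.12 kt.
27 kt < 30 kt ⇒ not rapid intensification.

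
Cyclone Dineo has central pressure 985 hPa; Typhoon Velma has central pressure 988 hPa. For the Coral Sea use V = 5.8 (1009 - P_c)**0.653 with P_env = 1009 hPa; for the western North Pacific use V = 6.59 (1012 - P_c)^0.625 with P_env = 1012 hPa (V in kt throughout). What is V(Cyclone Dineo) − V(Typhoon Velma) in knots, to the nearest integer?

-2 kt

Cyclone Dineo: ΔP = 24; V ≈ 5.8 × 24^0.653 ≈ 46.21 kt.
Typhoon Velma: ΔP = 24; V ≈ 6.59 × 24^0.625 ≈ 48.03 kt.
Difference ≈ 46.21 − 48.03 = -1.82 → -2 kt.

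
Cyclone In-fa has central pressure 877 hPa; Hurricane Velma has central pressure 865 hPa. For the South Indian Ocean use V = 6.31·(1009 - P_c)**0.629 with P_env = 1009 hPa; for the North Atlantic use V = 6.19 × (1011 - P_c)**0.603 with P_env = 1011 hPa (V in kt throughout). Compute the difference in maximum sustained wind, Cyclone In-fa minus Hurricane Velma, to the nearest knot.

11 kt

Cyclone In-fa: ΔP = 132; V ≈ 6.31 × 132^0.629 ≈ 136.10 kt.
Hurricane Velma: ΔP = 146; V ≈ 6.19 × 146^0.603 ≈ 124.97 kt.
Difference ≈ 136.10 − 124.97 = 11.13 → 11 kt.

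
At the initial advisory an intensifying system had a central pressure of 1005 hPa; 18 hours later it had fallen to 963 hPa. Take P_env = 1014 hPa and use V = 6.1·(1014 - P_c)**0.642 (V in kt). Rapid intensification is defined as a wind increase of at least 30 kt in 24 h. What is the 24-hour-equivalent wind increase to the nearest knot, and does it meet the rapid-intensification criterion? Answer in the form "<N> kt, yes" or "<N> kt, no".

68 kt, yes

V₁: ΔP = 9, V ≈ 6.1 × 9^0.642 ≈ 25.00 kt.
V₂: ΔP = 51, V ≈ 6.1 × 51^0.642 ≈ 76.14 kt.
ΔV over 18 h = 51.14 kt → 24 h equivalent = 51.14 × 24/18 ≈ 68.19 kt.
68 kt ≥ 30 kt ⇒ rapid intensification.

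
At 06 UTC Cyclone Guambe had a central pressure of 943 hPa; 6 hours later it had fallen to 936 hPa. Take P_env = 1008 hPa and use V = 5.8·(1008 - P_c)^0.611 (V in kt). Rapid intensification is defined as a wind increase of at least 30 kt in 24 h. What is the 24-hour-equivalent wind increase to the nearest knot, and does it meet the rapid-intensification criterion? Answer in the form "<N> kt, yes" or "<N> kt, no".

V₁: ΔP = 65, V ≈ 5.8 × 65^0.611 ≈ 74.32 kt.
V₂: ΔP = 72, V ≈ 5.8 × 72^0.611 ≈ 79.11 kt.
ΔV over 6 h = 4.79 kt → 24 h equivalent = 4.79 × 24/6 ≈ 19.16 kt.
19 kt < 30 kt ⇒ not rapid intensification.

19 kt, no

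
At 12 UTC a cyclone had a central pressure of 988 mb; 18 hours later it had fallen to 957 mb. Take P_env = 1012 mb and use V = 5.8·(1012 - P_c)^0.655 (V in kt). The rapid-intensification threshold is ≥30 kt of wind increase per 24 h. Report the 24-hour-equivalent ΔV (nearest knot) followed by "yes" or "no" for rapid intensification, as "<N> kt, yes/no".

V₁: ΔP = 24, V ≈ 5.8 × 24^0.655 ≈ 46.50 kt.
V₂: ΔP = 55, V ≈ 5.8 × 55^0.655 ≈ 80.05 kt.
ΔV over 18 h = 33.55 kt → 24 h equivalent = 33.55 × 24/18 ≈ 44.73 kt.
45 kt ≥ 30 kt ⇒ rapid intensification.

45 kt, yes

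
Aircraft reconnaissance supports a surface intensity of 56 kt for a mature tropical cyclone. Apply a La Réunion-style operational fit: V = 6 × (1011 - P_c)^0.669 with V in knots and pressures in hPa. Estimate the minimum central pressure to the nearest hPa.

983 hPa

ΔP = (V / 6)^(1/0.669) = (56/6)^1.495.
56/6 = 9.333; 9.333^1.495 ≈ 28.18 hPa.
P_c = 1011 − 28.18 = 982.82 ≈ 983 hPa.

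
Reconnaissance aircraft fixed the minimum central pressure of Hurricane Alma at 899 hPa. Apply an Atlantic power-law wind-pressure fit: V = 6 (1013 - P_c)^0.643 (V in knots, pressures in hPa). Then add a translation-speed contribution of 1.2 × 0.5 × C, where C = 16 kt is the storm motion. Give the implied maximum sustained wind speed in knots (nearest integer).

ΔP = 1013 − 899 = 114 hPa.
114^0.643 ≈ 21.018.
V ≈ 6 × 21.018 ≈ 126.1 kt.
Translation term: 1.2 × 0.5 × 16 = 9.6 kt.
Corrected V ≈ 135.7 kt → 136 kt.

136 kt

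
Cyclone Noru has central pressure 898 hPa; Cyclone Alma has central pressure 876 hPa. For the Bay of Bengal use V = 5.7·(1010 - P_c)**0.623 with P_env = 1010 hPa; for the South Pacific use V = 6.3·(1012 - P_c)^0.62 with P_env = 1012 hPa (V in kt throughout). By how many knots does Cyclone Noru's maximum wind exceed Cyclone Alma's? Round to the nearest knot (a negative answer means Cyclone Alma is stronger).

Cyclone Noru: ΔP = 112; V ≈ 5.7 × 112^0.623 ≈ 107.78 kt.
Cyclone Alma: ΔP = 136; V ≈ 6.3 × 136^0.62 ≈ 132.48 kt.
Difference ≈ 107.78 − 132.48 = -24.70 → -25 kt.

-25 kt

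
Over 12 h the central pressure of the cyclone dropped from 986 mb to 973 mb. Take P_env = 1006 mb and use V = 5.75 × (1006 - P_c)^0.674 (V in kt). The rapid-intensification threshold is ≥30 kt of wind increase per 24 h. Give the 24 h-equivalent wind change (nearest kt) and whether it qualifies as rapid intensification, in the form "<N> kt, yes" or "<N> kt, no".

V₁: ΔP = 20, V ≈ 5.75 × 20^0.674 ≈ 43.31 kt.
V₂: ΔP = 33, V ≈ 5.75 × 33^0.674 ≈ 60.69 kt.
ΔV over 12 h = 17.38 kt → 24 h equivalent = 17.38 × 24/12 ≈ 34.76 kt.
35 kt ≥ 30 kt ⇒ rapid intensification.

35 kt, yes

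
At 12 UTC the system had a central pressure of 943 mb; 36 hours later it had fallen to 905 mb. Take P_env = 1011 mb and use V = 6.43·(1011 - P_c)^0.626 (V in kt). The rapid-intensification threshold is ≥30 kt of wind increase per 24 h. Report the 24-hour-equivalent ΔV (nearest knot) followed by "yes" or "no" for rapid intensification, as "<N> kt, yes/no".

19 kt, no

V₁: ΔP = 68, V ≈ 6.43 × 68^0.626 ≈ 90.23 kt.
V₂: ΔP = 106, V ≈ 6.43 × 106^0.626 ≈ 119.14 kt.
ΔV over 36 h = 28.91 kt → 24 h equivalent = 28.91 × 24/36 ≈ 19.27 kt.
19 kt < 30 kt ⇒ not rapid intensification.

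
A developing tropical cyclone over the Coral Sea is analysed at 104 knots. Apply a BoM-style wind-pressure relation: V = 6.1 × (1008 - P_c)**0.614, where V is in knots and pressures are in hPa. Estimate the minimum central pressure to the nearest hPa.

ΔP = (V / 6.1)^(1/0.614) = (104/6.1)^1.629.
104/6.1 = 17.049; 17.049^1.629 ≈ 101.40 hPa.
P_c = 1008 − 101.40 = 906.60 ≈ 907 hPa.

907 hPa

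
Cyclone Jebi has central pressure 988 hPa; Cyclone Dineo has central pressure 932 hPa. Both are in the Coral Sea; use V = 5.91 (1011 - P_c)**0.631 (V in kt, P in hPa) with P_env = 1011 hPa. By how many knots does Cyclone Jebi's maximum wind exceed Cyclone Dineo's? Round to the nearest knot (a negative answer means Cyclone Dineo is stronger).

-50 kt

Cyclone Jebi: ΔP = 23; V ≈ 5.91 × 23^0.631 ≈ 42.74 kt.
Cyclone Dineo: ΔP = 79; V ≈ 5.91 × 79^0.631 ≈ 93.11 kt.
Difference ≈ 42.74 − 93.11 = -50.37 → -50 kt.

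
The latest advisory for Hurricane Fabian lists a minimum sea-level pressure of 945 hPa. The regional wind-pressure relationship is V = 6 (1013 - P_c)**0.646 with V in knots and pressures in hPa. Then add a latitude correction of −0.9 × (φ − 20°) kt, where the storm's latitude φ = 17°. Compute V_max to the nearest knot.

ΔP = 1013 − 945 = 68 hPa.
68^0.646 ≈ 15.269.
V ≈ 6 × 15.269 ≈ 91.6 kt.
Latitude correction: −0.9 × (17 − 20) = 2.7 kt.
Corrected V ≈ 94.3 kt → 94 kt.

94 kt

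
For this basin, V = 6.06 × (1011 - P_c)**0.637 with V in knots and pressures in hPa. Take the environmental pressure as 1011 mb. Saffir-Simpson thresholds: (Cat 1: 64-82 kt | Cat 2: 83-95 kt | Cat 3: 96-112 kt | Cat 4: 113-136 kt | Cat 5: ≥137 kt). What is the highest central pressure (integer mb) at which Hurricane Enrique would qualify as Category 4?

912 mb

Category 4 begins at V = 113 kt.
Required ΔP = (113/6.06)^(1/0.637) = 18.647^1.570 ≈ 98.78 mb.
P_c ≤ 1011 − 98.78 = 912.22, so the highest integer P_c is 912 mb.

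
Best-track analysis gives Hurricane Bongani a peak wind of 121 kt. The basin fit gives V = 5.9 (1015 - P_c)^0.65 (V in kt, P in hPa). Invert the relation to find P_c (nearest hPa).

ΔP = (V / 5.9)^(1/0.65) = (121/5.9)^1.538.
121/5.9 = 20.508; 20.508^1.538 ≈ 104.32 hPa.
P_c = 1015 − 104.32 = 910.68 ≈ 911 hPa.

911 hPa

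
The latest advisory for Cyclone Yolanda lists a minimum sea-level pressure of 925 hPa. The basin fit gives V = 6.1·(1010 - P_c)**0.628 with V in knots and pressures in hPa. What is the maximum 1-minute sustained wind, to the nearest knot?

ΔP = 1010 − 925 = 85 hPa.
85^0.628 ≈ 16.281.
V ≈ 6.1 × 16.281 ≈ 99.3 kt.

99 kt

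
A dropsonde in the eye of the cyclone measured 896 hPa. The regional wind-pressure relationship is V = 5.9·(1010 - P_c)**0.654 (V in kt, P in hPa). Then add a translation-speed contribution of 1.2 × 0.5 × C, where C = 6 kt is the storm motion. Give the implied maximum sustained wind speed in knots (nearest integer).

ΔP = 1010 − 896 = 114 hPa.
114^0.654 ≈ 22.142.
V ≈ 5.9 × 22.142 ≈ 130.6 kt.
Translation term: 1.2 × 0.5 × 6 = 3.6 kt.
Corrected V ≈ 134.2 kt → 134 kt.

134 kt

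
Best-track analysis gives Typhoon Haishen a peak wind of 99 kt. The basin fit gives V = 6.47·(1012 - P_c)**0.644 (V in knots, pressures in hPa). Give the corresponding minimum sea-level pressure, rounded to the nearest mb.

943 mb

ΔP = (V / 6.47)^(1/0.644) = (99/6.47)^1.553.
99/6.47 = 15.301; 15.301^1.553 ≈ 69.13 mb.
P_c = 1012 − 69.13 = 942.87 ≈ 943 mb.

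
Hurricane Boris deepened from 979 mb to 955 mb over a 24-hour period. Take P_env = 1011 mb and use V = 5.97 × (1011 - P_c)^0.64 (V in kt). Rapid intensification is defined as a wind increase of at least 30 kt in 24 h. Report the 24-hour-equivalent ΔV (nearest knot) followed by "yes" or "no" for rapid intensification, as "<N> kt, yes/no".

24 kt, no

V₁: ΔP = 32, V ≈ 5.97 × 32^0.64 ≈ 54.86 kt.
V₂: ΔP = 56, V ≈ 5.97 × 56^0.64 ≈ 78.49 kt.
ΔV over 24 h = 23.63 kt → 24 h equivalent = 23.63 × 24/24 ≈ 23.63 kt.
24 kt < 30 kt ⇒ not rapid intensification.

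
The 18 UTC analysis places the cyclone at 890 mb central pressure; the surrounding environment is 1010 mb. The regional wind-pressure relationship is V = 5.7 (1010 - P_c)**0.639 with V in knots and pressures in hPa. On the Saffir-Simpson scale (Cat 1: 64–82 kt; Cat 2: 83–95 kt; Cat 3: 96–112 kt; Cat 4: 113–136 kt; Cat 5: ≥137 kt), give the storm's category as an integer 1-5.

4

ΔP = 1010 − 890 = 120 mb.
V ≈ 5.7 × 120^0.639 = 5.7 × 21.31 ≈ 121 kt.
121 kt falls in the Category 4 band.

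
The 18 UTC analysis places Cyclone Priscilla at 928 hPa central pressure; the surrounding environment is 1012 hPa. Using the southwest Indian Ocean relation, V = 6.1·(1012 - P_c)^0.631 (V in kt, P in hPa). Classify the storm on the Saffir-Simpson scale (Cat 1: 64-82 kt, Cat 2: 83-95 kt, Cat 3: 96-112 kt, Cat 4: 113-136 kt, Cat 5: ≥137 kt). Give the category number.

ΔP = 1012 − 928 = 84 hPa.
V ≈ 6.1 × 84^0.631 = 6.1 × 16.38 ≈ 100 kt.
100 kt falls in the Category 3 band.

3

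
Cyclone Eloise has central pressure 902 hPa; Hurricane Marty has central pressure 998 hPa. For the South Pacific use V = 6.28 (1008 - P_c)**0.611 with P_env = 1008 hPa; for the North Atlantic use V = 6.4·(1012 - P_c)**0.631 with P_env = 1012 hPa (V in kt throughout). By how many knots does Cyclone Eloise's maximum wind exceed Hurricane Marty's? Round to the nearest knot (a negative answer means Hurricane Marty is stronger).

75 kt

Cyclone Eloise: ΔP = 106; V ≈ 6.28 × 106^0.611 ≈ 108.50 kt.
Hurricane Marty: ΔP = 14; V ≈ 6.4 × 14^0.631 ≈ 33.84 kt.
Difference ≈ 108.50 − 33.84 = 74.66 → 75 kt.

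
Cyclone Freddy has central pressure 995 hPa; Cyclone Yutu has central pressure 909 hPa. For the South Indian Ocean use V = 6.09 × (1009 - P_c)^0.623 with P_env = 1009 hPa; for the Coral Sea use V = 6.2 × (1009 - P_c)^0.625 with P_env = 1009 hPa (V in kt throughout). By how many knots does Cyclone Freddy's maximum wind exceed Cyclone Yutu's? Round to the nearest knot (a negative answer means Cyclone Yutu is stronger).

Cyclone Freddy: ΔP = 14; V ≈ 6.09 × 14^0.623 ≈ 31.52 kt.
Cyclone Yutu: ΔP = 100; V ≈ 6.2 × 100^0.625 ≈ 110.25 kt.
Difference ≈ 31.52 − 110.25 = -78.73 → -79 kt.

-79 kt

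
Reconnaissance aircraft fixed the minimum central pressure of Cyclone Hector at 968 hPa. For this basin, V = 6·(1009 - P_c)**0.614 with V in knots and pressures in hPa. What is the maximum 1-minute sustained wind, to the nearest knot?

59 kt

ΔP = 1009 − 968 = 41 hPa.
41^0.614 ≈ 9.778.
V ≈ 6 × 9.778 ≈ 58.7 kt.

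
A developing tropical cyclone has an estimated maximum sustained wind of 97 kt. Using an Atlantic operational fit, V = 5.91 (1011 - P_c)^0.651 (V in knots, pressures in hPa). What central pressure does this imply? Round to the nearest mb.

937 mb

ΔP = (V / 5.91)^(1/0.651) = (97/5.91)^1.536.
97/5.91 = 16.413; 16.413^1.536 ≈ 73.56 mb.
P_c = 1011 − 73.56 = 937.44 ≈ 937 mb.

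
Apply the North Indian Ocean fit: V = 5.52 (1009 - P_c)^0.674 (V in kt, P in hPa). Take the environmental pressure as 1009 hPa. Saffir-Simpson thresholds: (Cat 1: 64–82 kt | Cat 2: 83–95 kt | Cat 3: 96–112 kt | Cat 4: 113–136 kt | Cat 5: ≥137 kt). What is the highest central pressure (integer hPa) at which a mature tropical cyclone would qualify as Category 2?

953 hPa

Category 2 begins at V = 83 kt.
Required ΔP = (83/5.52)^(1/0.674) = 15.036^1.484 ≈ 55.78 hPa.
P_c ≤ 1009 − 55.78 = 953.22, so the highest integer P_c is 953 hPa.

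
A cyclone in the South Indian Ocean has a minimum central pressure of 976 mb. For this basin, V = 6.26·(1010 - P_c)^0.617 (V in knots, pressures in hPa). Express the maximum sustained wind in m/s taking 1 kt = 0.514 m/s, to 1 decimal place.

ΔP = 1010 − 976 = 34 mb.
V ≈ 6.26 × 34^0.617 = 6.26 × 8.809 ≈ 55.144 kt.
55.144 × 0.514 ≈ 28.34 m/s → 28.3 m/s.

28.3 m/s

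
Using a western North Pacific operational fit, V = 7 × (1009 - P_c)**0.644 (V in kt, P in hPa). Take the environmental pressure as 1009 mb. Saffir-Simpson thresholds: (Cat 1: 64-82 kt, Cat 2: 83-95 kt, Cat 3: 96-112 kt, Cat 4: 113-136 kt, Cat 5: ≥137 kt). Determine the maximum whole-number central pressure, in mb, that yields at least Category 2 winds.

Category 2 begins at V = 83 kt.
Required ΔP = (83/7)^(1/0.644) = 11.857^1.553 ≈ 46.52 mb.
P_c ≤ 1009 − 46.52 = 962.48, so the highest integer P_c is 962 mb.

962 mb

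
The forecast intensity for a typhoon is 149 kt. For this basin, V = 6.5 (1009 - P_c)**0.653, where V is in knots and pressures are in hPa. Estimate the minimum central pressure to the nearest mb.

ΔP = (V / 6.5)^(1/0.653) = (149/6.5)^1.531.
149/6.5 = 22.923; 22.923^1.531 ≈ 121.09 mb.
P_c = 1009 − 121.09 = 887.91 ≈ 888 mb.

888 mb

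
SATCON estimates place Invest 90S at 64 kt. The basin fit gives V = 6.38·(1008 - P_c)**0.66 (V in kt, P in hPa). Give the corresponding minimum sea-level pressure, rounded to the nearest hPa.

975 hPa

ΔP = (V / 6.38)^(1/0.66) = (64/6.38)^1.515.
64/6.38 = 10.031; 10.031^1.515 ≈ 32.90 hPa.
P_c = 1008 − 32.90 = 975.10 ≈ 975 hPa.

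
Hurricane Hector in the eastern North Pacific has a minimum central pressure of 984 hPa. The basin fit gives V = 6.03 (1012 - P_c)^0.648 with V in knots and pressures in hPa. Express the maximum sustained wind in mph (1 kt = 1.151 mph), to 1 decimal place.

60.1 mph

ΔP = 1012 − 984 = 28 hPa.
V ≈ 6.03 × 28^0.648 = 6.03 × 8.665 ≈ 52.249 kt.
52.249 × 1.151 ≈ 60.14 mph → 60.1 mph.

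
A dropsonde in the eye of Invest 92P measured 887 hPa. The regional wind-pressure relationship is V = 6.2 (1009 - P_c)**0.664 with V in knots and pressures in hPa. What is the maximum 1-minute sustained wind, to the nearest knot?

ΔP = 1009 − 887 = 122 hPa.
122^0.664 ≈ 24.285.
V ≈ 6.2 × 24.285 ≈ 150.6 kt.

151 kt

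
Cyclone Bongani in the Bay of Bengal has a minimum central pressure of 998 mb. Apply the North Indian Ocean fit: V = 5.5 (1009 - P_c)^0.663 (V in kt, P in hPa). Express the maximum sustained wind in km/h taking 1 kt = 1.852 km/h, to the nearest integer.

50 km/h

ΔP = 1009 − 998 = 11 mb.
V ≈ 5.5 × 11^0.663 = 5.5 × 4.903 ≈ 26.965 kt.
26.965 × 1.852 ≈ 49.94 km/h → 50 km/h.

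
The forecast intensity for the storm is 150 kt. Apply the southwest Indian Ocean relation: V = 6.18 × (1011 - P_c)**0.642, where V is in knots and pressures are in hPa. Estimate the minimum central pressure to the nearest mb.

867 mb

ΔP = (V / 6.18)^(1/0.642) = (150/6.18)^1.558.
150/6.18 = 24.272; 24.272^1.558 ≈ 143.71 mb.
P_c = 1011 − 143.71 = 867.29 ≈ 867 mb.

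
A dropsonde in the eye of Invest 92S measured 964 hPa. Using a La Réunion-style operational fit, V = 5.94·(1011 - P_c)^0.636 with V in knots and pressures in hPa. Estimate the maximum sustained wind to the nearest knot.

ΔP = 1011 − 964 = 47 hPa.
47^0.636 ≈ 11.573.
V ≈ 5.94 × 11.573 ≈ 68.7 kt.

69 kt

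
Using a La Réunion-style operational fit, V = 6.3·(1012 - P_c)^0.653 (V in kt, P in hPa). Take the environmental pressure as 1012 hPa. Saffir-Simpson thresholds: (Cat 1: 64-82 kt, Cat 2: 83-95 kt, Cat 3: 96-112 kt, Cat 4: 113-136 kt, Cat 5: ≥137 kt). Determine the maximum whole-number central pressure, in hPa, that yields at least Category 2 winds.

Category 2 begins at V = 83 kt.
Required ΔP = (83/6.3)^(1/0.653) = 13.175^1.531 ≈ 51.85 hPa.
P_c ≤ 1012 − 51.85 = 960.15, so the highest integer P_c is 960 hPa.

960 hPa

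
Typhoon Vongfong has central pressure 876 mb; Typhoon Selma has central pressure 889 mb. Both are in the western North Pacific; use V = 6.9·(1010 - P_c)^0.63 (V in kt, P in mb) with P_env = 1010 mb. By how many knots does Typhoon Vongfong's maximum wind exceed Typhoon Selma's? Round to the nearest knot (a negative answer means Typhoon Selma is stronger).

9 kt

Typhoon Vongfong: ΔP = 134; V ≈ 6.9 × 134^0.63 ≈ 150.98 kt.
Typhoon Selma: ΔP = 121; V ≈ 6.9 × 121^0.63 ≈ 141.58 kt.
Difference ≈ 150.98 − 141.58 = 9.40 → 9 kt.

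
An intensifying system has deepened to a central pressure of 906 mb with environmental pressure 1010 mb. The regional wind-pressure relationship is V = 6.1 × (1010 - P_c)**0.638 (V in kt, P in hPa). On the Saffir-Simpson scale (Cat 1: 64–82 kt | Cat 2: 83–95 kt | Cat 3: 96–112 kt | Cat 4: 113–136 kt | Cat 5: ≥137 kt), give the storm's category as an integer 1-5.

4

ΔP = 1010 − 906 = 104 mb.
V ≈ 6.1 × 104^0.638 = 6.1 × 19.36 ≈ 118 kt.
118 kt falls in the Category 4 band.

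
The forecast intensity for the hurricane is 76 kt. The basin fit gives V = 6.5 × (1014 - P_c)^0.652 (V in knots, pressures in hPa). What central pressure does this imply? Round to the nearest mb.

971 mb

ΔP = (V / 6.5)^(1/0.652) = (76/6.5)^1.534.
76/6.5 = 11.692; 11.692^1.534 ≈ 43.44 mb.
P_c = 1014 − 43.44 = 970.56 ≈ 971 mb.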